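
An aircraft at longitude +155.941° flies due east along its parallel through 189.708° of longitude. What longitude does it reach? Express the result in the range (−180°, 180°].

Start at +155.941°; shift +189.708° → +345.649°.
+345.649° lies outside (−180°, 180°]; subtract 360° → -14.351°.

-14.351°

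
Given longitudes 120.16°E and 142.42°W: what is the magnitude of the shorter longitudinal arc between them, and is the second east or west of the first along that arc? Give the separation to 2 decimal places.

Raw difference: -142.42 − 120.16 = -262.58°.
Normalise into (−180°, 180°]: -262.58° + 360° = 97.42°.
Positive ⇒ the second point lies to the east; separation 97.42°.

97.42° east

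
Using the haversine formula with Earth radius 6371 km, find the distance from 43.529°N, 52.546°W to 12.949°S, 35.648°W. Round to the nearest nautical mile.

3515 nmi

Δλ = -35.648 − -52.546 = 16.898°.
Δφ = -12.949 − 43.529 = -56.478°.
a = sin²(Δφ/2) + cos φ₁ · cos φ₂ · sin²(Δλ/2) = 0.239125.
c = 2·atan2(√a, √(1−a)) = 1.02190 rad → d = 6371·c ≈ 6510.50 km ≈ 3515.39 nmi.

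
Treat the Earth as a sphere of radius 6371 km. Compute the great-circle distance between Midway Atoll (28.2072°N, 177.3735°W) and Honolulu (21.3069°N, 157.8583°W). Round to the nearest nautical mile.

1140 nmi

Δλ = -157.8583 − -177.3735 = 19.5152°.
Δφ = 21.3069 − 28.2072 = -6.9003°.
a = sin²(Δφ/2) + cos φ₁ · cos φ₂ · sin²(Δλ/2) = 0.027204.
c = 2·atan2(√a, √(1−a)) = 0.33139 rad → d = 6371·c ≈ 2111.26 km ≈ 1139.99 nmi.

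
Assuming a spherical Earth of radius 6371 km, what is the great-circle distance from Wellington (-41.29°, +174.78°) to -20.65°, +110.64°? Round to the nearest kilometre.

6378 km

Δλ = 110.64 − 174.78 = -64.14°.
Δφ = -20.65 − -41.29 = 20.64°.
a = sin²(Δφ/2) + cos φ₁ · cos φ₂ · sin²(Δλ/2) = 0.230308.
c = 2·atan2(√a, √(1−a)) = 1.00109 rad → d = 6371·c ≈ 6377.95 km.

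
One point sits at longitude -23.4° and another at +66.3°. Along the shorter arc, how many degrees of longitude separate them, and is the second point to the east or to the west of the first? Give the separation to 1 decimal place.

89.7° east

Raw difference: 66.3 − -23.4 = 89.7°.
Normalise into (−180°, 180°]: 89.7° stays 89.7°.
Positive ⇒ the second point lies to the east; separation 89.7°.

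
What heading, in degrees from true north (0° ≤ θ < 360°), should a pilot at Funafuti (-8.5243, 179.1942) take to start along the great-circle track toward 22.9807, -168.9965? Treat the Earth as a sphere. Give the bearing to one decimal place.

Δλ = -168.9965 − 179.1942 = -348.1907°; wrapped into (−180°, 180°]: 11.8093°.
θ = atan2( sin Δλ · cos φ₂ , cos φ₁ · sin φ₂ − sin φ₁ · cos φ₂ · cos Δλ )
  = atan2(0.18841, 0.51968) = 19.928° → normalised to [0°, 360°): 19.928°.

19.9°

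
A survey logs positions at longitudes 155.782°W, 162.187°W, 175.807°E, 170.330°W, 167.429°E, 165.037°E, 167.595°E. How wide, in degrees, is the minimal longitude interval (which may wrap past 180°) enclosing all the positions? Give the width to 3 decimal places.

39.181°

Sort the longitudes: -170.330°, -162.187°, -155.782°, +165.037°, +167.429°, +167.595°, +175.807°.
Eastward gaps between consecutive values (wrapping around): 8.143°, 6.405°, 320.819°, 2.392°, 0.166°, 8.212°, 13.863°.
Largest gap = 320.819° ⇒ minimal covering band is its complement: 360° − 320.819° = 39.181°.
Band runs from +165.037° eastward to -155.782°, crossing the antimeridian.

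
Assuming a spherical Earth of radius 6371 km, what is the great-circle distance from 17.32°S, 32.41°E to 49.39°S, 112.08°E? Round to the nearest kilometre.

7815 km

Δλ = 112.08 − 32.41 = 79.67°.
Δφ = -49.39 − -17.32 = -32.07°.
a = sin²(Δφ/2) + cos φ₁ · cos φ₂ · sin²(Δλ/2) = 0.331283.
c = 2·atan2(√a, √(1−a)) = 1.22661 rad → d = 6371·c ≈ 7814.71 km.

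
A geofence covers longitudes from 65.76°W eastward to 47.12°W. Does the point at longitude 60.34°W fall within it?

Band width going east from -65.76° to -47.12°: ((-47.12 − -65.76) mod 360) = 18.64°.
Offset of -60.34° east of the west edge: ((-60.34 − -65.76) mod 360) = 5.42°.
5.42° ≤ 18.64° ⇒ inside.

Yes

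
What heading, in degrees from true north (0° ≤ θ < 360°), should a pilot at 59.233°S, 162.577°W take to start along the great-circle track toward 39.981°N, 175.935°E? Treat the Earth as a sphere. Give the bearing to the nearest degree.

Δλ = 175.935 − -162.577 = 338.512°; wrapped into (−180°, 180°]: -21.488°.
θ = atan2( sin Δλ · cos φ₂ , cos φ₁ · sin φ₂ − sin φ₁ · cos φ₂ · cos Δλ )
  = atan2(-0.28069, 0.94133) = -16.603° → normalised to [0°, 360°): 343.397°.

343°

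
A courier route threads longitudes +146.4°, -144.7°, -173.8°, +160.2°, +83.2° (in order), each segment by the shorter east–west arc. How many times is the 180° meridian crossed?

2

Leg 1: +146.4° → -144.7°, shortest Δλ = 68.9° (east) — crosses 180°.
Leg 2: -144.7° → -173.8°, shortest Δλ = -29.1° (west) — does not cross 180°.
Leg 3: -173.8° → +160.2°, shortest Δλ = -26.0° (west) — crosses 180°.
Leg 4: +160.2° → +83.2°, shortest Δλ = -77.0° (west) — does not cross 180°.
Total crossings: 2.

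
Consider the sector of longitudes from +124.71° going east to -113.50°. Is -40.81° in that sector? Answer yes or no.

Band width going east from +124.71° to -113.50°: ((-113.50 − 124.71) mod 360) = 121.79°.
Offset of -40.81° east of the west edge: ((-40.81 − 124.71) mod 360) = 194.48°.
194.48° > 121.79° ⇒ outside.

No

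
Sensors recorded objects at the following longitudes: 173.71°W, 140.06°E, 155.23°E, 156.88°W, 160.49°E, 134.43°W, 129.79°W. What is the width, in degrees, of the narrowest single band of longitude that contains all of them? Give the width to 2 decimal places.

90.15°

Sort the longitudes: -173.71°, -156.88°, -134.43°, -129.79°, +140.06°, +155.23°, +160.49°.
Eastward gaps between consecutive values (wrapping around): 16.83°, 22.45°, 4.64°, 269.85°, 15.17°, 5.26°, 25.80°.
Largest gap = 269.85° ⇒ minimal covering band is its complement: 360° − 269.85° = 90.15°.
Band runs from +140.06° eastward to -129.79°, crossing the antimeridian.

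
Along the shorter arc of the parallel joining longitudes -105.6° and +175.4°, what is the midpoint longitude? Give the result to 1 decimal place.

Signed shortest Δλ from -105.6° to +175.4° is -79.0°.
Midpoint longitude = -105.6° + (-79.0°)/2 = -105.6° − 39.5° = -145.1°.
(The naïve average (-105.6 + +175.4)/2 = 34.9° is on the wrong side of the globe.)

-145.1°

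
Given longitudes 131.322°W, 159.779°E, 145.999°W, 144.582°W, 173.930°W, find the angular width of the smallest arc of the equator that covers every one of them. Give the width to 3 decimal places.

Sort the longitudes: -173.930°, -145.999°, -144.582°, -131.322°, +159.779°.
Eastward gaps between consecutive values (wrapping around): 27.931°, 1.417°, 13.260°, 291.101°, 26.291°.
Largest gap = 291.101° ⇒ minimal covering band is its complement: 360° − 291.101° = 68.899°.
Band runs from +159.779° eastward to -131.322°, crossing the antimeridian.

68.899°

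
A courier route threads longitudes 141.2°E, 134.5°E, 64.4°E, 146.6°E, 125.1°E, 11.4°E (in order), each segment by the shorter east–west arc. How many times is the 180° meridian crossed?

0

Leg 1: +141.2° → +134.5°, shortest Δλ = -6.7° (west) — does not cross 180°.
Leg 2: +134.5° → +64.4°, shortest Δλ = -70.1° (west) — does not cross 180°.
Leg 3: +64.4° → +146.6°, shortest Δλ = 82.2° (east) — does not cross 180°.
Leg 4: +146.6° → +125.1°, shortest Δλ = -21.5° (west) — does not cross 180°.
Leg 5: +125.1° → +11.4°, shortest Δλ = -113.7° (west) — does not cross 180°.
Total crossings: 0.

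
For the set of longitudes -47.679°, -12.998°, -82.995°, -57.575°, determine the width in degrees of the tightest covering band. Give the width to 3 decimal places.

69.997°

Sort the longitudes: -82.995°, -57.575°, -47.679°, -12.998°.
Eastward gaps between consecutive values (wrapping around): 25.420°, 9.896°, 34.681°, 290.003°.
Largest gap = 290.003° ⇒ minimal covering band is its complement: 360° − 290.003° = 69.997°.
Band runs from -82.995° eastward to -12.998°.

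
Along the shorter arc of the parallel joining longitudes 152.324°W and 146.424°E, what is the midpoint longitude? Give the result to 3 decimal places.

Signed shortest Δλ from -152.324° to +146.424° is -61.252°.
Midpoint longitude = -152.324° + (-61.252°)/2 = -152.324° − 30.626° = -182.950°.
Normalise into (−180°, 180°]: +177.050°.
(The naïve average (-152.324 + +146.424)/2 = -2.95° is on the wrong side of the globe.)

177.050°E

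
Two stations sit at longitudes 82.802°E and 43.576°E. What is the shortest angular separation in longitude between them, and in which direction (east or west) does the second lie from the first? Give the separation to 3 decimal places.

39.226° west

Raw difference: 43.576 − 82.802 = -39.226°.
Normalise into (−180°, 180°]: -39.226° stays -39.226°.
Negative ⇒ the second point lies to the west; separation 39.226°.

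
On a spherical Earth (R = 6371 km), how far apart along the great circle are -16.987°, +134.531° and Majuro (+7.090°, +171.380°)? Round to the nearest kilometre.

4855 km

Δλ = 171.380 − 134.531 = 36.849°.
Δφ = 7.090 − -16.987 = 24.077°.
a = sin²(Δφ/2) + cos φ₁ · cos φ₂ · sin²(Δλ/2) = 0.138303.
c = 2·atan2(√a, √(1−a)) = 0.76209 rad → d = 6371·c ≈ 4855.28 km.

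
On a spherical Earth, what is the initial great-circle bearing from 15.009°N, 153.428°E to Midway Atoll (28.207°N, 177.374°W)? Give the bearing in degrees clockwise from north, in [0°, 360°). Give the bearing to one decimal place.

Δλ = -177.374 − 153.428 = -330.802°; wrapped into (−180°, 180°]: 29.198°.
θ = atan2( sin Δλ · cos φ₂ , cos φ₁ · sin φ₂ − sin φ₁ · cos φ₂ · cos Δλ )
  = atan2(0.42990, 0.25731) = 59.097° → normalised to [0°, 360°): 59.097°.

59.1°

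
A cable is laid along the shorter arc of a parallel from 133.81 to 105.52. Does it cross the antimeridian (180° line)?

No

Signed shortest Δλ = ((105.52 − 133.81 + 180) mod 360) − 180 = -28.29°.
Going west by 28.29° from +133.81° reaches +105.52° without touching 180°.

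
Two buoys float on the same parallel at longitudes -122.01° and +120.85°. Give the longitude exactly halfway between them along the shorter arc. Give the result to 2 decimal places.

+179.42°

Signed shortest Δλ from -122.01° to +120.85° is -117.14°.
Midpoint longitude = -122.01° + (-117.14°)/2 = -122.01° − 58.57° = -180.58°.
Normalise into (−180°, 180°]: +179.42°.
(The naïve average (-122.01 + +120.85)/2 = -0.58° is on the wrong side of the globe.)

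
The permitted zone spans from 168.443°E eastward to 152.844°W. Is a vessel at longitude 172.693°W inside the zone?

Yes

Band width going east from +168.443° to -152.844°: ((-152.844 − 168.443) mod 360) = 38.713°.
Offset of -172.693° east of the west edge: ((-172.693 − 168.443) mod 360) = 18.864°.
18.864° ≤ 38.713° ⇒ inside.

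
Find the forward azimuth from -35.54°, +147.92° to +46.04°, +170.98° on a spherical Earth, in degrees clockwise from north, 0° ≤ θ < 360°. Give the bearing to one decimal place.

Δλ = 170.98 − 147.92 = 23.06°.
θ = atan2( sin Δλ · cos φ₂ , cos φ₁ · sin φ₂ − sin φ₁ · cos φ₂ · cos Δλ )
  = atan2(0.27190, 0.95698) = 15.861° → normalised to [0°, 360°): 15.861°.

15.9°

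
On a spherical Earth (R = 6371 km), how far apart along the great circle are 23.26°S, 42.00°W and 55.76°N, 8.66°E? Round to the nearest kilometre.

Δλ = 8.66 − -42.00 = 50.66°.
Δφ = 55.76 − -23.26 = 79.02°.
a = sin²(Δφ/2) + cos φ₁ · cos φ₂ · sin²(Δλ/2) = 0.499385.
c = 2·atan2(√a, √(1−a)) = 1.56957 rad → d = 6371·c ≈ 9999.71 km.

10000 km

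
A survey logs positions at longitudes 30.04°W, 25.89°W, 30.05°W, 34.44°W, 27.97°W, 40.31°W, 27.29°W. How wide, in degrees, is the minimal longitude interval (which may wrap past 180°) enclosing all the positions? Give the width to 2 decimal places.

Sort the longitudes: -40.31°, -34.44°, -30.05°, -30.04°, -27.97°, -27.29°, -25.89°.
Eastward gaps between consecutive values (wrapping around): 5.87°, 4.39°, 0.01°, 2.07°, 0.68°, 1.40°, 345.58°.
Largest gap = 345.58° ⇒ minimal covering band is its complement: 360° − 345.58° = 14.42°.
Band runs from -40.31° eastward to -25.89°.

14.42°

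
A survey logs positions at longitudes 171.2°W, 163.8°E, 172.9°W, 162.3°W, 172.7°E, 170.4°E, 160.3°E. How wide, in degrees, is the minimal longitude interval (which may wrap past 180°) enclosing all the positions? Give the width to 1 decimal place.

Sort the longitudes: -172.9°, -171.2°, -162.3°, +160.3°, +163.8°, +170.4°, +172.7°.
Eastward gaps between consecutive values (wrapping around): 1.7°, 8.9°, 322.6°, 3.5°, 6.6°, 2.3°, 14.4°.
Largest gap = 322.6° ⇒ minimal covering band is its complement: 360° − 322.6° = 37.4°.
Band runs from +160.3° eastward to -162.3°, crossing the antimeridian.

37.4°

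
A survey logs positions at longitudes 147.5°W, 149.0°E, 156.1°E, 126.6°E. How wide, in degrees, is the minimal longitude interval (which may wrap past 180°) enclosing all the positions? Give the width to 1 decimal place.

Sort the longitudes: -147.5°, +126.6°, +149.0°, +156.1°.
Eastward gaps between consecutive values (wrapping around): 274.1°, 22.4°, 7.1°, 56.4°.
Largest gap = 274.1° ⇒ minimal covering band is its complement: 360° − 274.1° = 85.9°.
Band runs from +126.6° eastward to -147.5°, crossing the antimeridian.

85.9°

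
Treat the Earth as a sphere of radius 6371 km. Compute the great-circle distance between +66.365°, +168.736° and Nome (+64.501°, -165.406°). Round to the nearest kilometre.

1204 km

Δλ = -165.406 − 168.736 = -334.142°; wrapped into (−180°, 180°]: 25.858°.
Δφ = 64.501 − 66.365 = -1.864°.
a = sin²(Δφ/2) + cos φ₁ · cos φ₂ · sin²(Δλ/2) = 0.008905.
c = 2·atan2(√a, √(1−a)) = 0.18901 rad → d = 6371·c ≈ 1204.18 km.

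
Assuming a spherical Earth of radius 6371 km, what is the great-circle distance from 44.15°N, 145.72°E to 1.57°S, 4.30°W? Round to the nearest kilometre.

Δλ = -4.30 − 145.72 = -150.02°.
Δφ = -1.57 − 44.15 = -45.72°.
a = sin²(Δφ/2) + cos φ₁ · cos φ₂ · sin²(Δλ/2) = 0.820183.
c = 2·atan2(√a, √(1−a)) = 2.26577 rad → d = 6371·c ≈ 14435.22 km.

14435 km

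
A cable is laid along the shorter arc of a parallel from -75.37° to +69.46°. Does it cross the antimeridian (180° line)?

Signed shortest Δλ = ((69.46 − -75.37 + 180) mod 360) − 180 = 144.83°.
Going east by 144.83° from -75.37° reaches +69.46° without touching 180°.

No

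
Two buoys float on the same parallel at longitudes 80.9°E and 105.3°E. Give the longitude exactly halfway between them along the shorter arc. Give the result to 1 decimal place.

Signed shortest Δλ from +80.9° to +105.3° is +24.4°.
Midpoint longitude = +80.9° + (+24.4°)/2 = +80.9° + 12.2° = +93.1°.

93.1°E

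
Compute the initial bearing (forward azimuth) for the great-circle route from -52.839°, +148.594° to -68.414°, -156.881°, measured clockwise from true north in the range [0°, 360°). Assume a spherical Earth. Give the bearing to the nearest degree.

Δλ = -156.881 − 148.594 = -305.475°; wrapped into (−180°, 180°]: 54.525°.
θ = atan2( sin Δλ · cos φ₂ , cos φ₁ · sin φ₂ − sin φ₁ · cos φ₂ · cos Δλ )
  = atan2(0.29960, -0.39154) = 142.577° → normalised to [0°, 360°): 142.577°.

143°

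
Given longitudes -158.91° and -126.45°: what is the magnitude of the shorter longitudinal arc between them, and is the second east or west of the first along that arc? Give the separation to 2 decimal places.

Raw difference: -126.45 − -158.91 = 32.46°.
Normalise into (−180°, 180°]: 32.46° stays 32.46°.
Positive ⇒ the second point lies to the east; separation 32.46°.

32.46° east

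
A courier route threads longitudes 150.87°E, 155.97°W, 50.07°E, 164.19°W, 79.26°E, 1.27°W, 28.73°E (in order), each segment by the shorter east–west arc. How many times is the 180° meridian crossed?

Leg 1: +150.87° → -155.97°, shortest Δλ = 53.16° (east) — crosses 180°.
Leg 2: -155.97° → +50.07°, shortest Δλ = -153.96° (west) — crosses 180°.
Leg 3: +50.07° → -164.19°, shortest Δλ = 145.74° (east) — crosses 180°.
Leg 4: -164.19° → +79.26°, shortest Δλ = -116.55° (west) — crosses 180°.
Leg 5: +79.26° → -1.27°, shortest Δλ = -80.53° (west) — does not cross 180°.
Leg 6: -1.27° → +28.73°, shortest Δλ = 30.0° (east) — does not cross 180°.
Total crossings: 4.

4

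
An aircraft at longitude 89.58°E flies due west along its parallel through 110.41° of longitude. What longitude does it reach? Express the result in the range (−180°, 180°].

20.83°W

Start at +89.58°; shift −110.41° → -20.83°.
-20.83° already lies in (−180°, 180°].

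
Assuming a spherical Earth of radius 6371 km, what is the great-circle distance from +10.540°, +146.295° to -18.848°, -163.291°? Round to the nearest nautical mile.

Δλ = -163.291 − 146.295 = -309.586°; wrapped into (−180°, 180°]: 50.414°.
Δφ = -18.848 − 10.540 = -29.388°.
a = sin²(Δφ/2) + cos φ₁ · cos φ₂ · sin²(Δλ/2) = 0.233102.
c = 2·atan2(√a, √(1−a)) = 1.00771 rad → d = 6371·c ≈ 6420.13 km ≈ 3466.60 nmi.

3467 nmi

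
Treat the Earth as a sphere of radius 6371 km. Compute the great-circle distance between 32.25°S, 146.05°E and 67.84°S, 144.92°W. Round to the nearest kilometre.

5841 km

Δλ = -144.92 − 146.05 = -290.97°; wrapped into (−180°, 180°]: 69.03°.
Δφ = -67.84 − -32.25 = -35.59°.
a = sin²(Δφ/2) + cos φ₁ · cos φ₂ · sin²(Δλ/2) = 0.195818.
c = 2·atan2(√a, √(1−a)) = 0.91680 rad → d = 6371·c ≈ 5840.93 km.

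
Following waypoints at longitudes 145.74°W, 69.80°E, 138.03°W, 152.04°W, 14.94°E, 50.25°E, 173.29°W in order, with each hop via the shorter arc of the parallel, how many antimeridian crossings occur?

3

Leg 1: -145.74° → +69.80°, shortest Δλ = -144.46° (west) — crosses 180°.
Leg 2: +69.80° → -138.03°, shortest Δλ = 152.17° (east) — crosses 180°.
Leg 3: -138.03° → -152.04°, shortest Δλ = -14.01° (west) — does not cross 180°.
Leg 4: -152.04° → +14.94°, shortest Δλ = 166.98° (east) — does not cross 180°.
Leg 5: +14.94° → +50.25°, shortest Δλ = 35.31° (east) — does not cross 180°.
Leg 6: +50.25° → -173.29°, shortest Δλ = 136.46° (east) — crosses 180°.
Total crossings: 3.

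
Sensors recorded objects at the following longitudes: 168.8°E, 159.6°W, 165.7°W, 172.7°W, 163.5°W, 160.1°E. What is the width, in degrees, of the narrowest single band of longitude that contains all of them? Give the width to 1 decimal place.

40.3°

Sort the longitudes: -172.7°, -165.7°, -163.5°, -159.6°, +160.1°, +168.8°.
Eastward gaps between consecutive values (wrapping around): 7.0°, 2.2°, 3.9°, 319.7°, 8.7°, 18.5°.
Largest gap = 319.7° ⇒ minimal covering band is its complement: 360° − 319.7° = 40.3°.
Band runs from +160.1° eastward to -159.6°, crossing the antimeridian.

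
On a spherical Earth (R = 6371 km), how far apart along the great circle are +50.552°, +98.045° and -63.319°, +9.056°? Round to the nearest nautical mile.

7999 nmi

Δλ = 9.056 − 98.045 = -88.989°.
Δφ = -63.319 − 50.552 = -113.871°.
a = sin²(Δφ/2) + cos φ₁ · cos φ₂ · sin²(Δλ/2) = 0.842472.
c = 2·atan2(√a, √(1−a)) = 2.32532 rad → d = 6371·c ≈ 14814.63 km ≈ 7999.26 nmi.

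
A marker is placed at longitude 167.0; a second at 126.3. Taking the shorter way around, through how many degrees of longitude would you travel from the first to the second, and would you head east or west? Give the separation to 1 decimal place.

Raw difference: 126.3 − 167.0 = -40.7°.
Normalise into (−180°, 180°]: -40.7° stays -40.7°.
Negative ⇒ the second point lies to the west; separation 40.7°.

40.7° west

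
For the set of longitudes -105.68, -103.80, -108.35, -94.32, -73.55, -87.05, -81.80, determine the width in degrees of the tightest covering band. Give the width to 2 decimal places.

Sort the longitudes: -108.35°, -105.68°, -103.80°, -94.32°, -87.05°, -81.80°, -73.55°.
Eastward gaps between consecutive values (wrapping around): 2.67°, 1.88°, 9.48°, 7.27°, 5.25°, 8.25°, 325.20°.
Largest gap = 325.20° ⇒ minimal covering band is its complement: 360° − 325.20° = 34.80°.
Band runs from -108.35° eastward to -73.55°.

34.80°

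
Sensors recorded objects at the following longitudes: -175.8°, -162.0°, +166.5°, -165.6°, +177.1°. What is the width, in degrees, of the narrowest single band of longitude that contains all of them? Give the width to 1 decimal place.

Sort the longitudes: -175.8°, -165.6°, -162.0°, +166.5°, +177.1°.
Eastward gaps between consecutive values (wrapping around): 10.2°, 3.6°, 328.5°, 10.6°, 7.1°.
Largest gap = 328.5° ⇒ minimal covering band is its complement: 360° − 328.5° = 31.5°.
Band runs from +166.5° eastward to -162.0°, crossing the antimeridian.

31.5°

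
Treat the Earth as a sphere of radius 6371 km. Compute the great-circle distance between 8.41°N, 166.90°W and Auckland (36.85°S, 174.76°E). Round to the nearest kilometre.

Δλ = 174.76 − -166.90 = 341.66°; wrapped into (−180°, 180°]: -18.34°.
Δφ = -36.85 − 8.41 = -45.26°.
a = sin²(Δφ/2) + cos φ₁ · cos φ₂ · sin²(Δλ/2) = 0.168159.
c = 2·atan2(√a, √(1−a)) = 0.84507 rad → d = 6371·c ≈ 5383.91 km.

5384 km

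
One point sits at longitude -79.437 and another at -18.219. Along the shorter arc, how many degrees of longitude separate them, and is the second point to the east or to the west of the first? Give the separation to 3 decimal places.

61.218° east

Raw difference: -18.219 − -79.437 = 61.218°.
Normalise into (−180°, 180°]: 61.218° stays 61.218°.
Positive ⇒ the second point lies to the east; separation 61.218°.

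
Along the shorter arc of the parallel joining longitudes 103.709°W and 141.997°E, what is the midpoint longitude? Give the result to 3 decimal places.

Signed shortest Δλ from -103.709° to +141.997° is -114.294°.
Midpoint longitude = -103.709° + (-114.294°)/2 = -103.709° − 57.147° = -160.856°.
(The naïve average (-103.709 + +141.997)/2 = 19.144° is on the wrong side of the globe.)

160.856°W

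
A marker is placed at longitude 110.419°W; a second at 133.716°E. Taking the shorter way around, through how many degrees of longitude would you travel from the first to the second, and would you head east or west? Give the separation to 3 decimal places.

115.865° west

Raw difference: 133.716 − -110.419 = 244.135°.
Normalise into (−180°, 180°]: 244.135° − 360° = -115.865°.
Negative ⇒ the second point lies to the west; separation 115.865°.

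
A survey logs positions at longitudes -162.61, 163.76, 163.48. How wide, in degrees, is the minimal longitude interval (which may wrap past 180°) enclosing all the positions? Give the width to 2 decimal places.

Sort the longitudes: -162.61°, +163.48°, +163.76°.
Eastward gaps between consecutive values (wrapping around): 326.09°, 0.28°, 33.63°.
Largest gap = 326.09° ⇒ minimal covering band is its complement: 360° − 326.09° = 33.91°.
Band runs from +163.48° eastward to -162.61°, crossing the antimeridian.

33.91°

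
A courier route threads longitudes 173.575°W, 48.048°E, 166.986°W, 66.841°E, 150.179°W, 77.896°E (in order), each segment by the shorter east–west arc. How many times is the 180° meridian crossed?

5

Leg 1: -173.575° → +48.048°, shortest Δλ = -138.377° (west) — crosses 180°.
Leg 2: +48.048° → -166.986°, shortest Δλ = 144.966° (east) — crosses 180°.
Leg 3: -166.986° → +66.841°, shortest Δλ = -126.173° (west) — crosses 180°.
Leg 4: +66.841° → -150.179°, shortest Δλ = 142.98° (east) — crosses 180°.
Leg 5: -150.179° → +77.896°, shortest Δλ = -131.925° (west) — crosses 180°.
Total crossings: 5.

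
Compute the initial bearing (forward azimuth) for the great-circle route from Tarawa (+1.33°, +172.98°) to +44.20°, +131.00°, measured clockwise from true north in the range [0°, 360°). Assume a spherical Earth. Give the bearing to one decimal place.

325.0°

Δλ = 131.00 − 172.98 = -41.98°.
θ = atan2( sin Δλ · cos φ₂ , cos φ₁ · sin φ₂ − sin φ₁ · cos φ₂ · cos Δλ )
  = atan2(-0.47952, 0.68461) = -35.009° → normalised to [0°, 360°): 324.991°.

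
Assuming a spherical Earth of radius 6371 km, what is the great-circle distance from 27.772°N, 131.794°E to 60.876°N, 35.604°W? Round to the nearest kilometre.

10092 km

Δλ = -35.604 − 131.794 = -167.398°.
Δφ = 60.876 − 27.772 = 33.104°.
a = sin²(Δφ/2) + cos φ₁ · cos φ₂ · sin²(Δλ/2) = 0.506610.
c = 2·atan2(√a, √(1−a)) = 1.58402 rad → d = 6371·c ≈ 10091.77 km.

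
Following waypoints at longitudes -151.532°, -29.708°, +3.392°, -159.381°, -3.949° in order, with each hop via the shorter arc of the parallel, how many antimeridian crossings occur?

Leg 1: -151.532° → -29.708°, shortest Δλ = 121.824° (east) — does not cross 180°.
Leg 2: -29.708° → +3.392°, shortest Δλ = 33.1° (east) — does not cross 180°.
Leg 3: +3.392° → -159.381°, shortest Δλ = -162.773° (west) — does not cross 180°.
Leg 4: -159.381° → -3.949°, shortest Δλ = 155.432° (east) — does not cross 180°.
Total crossings: 0.

0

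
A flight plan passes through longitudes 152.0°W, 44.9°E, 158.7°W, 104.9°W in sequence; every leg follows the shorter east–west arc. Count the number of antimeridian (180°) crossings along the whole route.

Leg 1: -152.0° → +44.9°, shortest Δλ = -163.1° (west) — crosses 180°.
Leg 2: +44.9° → -158.7°, shortest Δλ = 156.4° (east) — crosses 180°.
Leg 3: -158.7° → -104.9°, shortest Δλ = 53.8° (east) — does not cross 180°.
Total crossings: 2.

2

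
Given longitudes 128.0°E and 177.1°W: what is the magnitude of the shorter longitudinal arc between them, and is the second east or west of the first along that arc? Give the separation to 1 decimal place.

54.9° east

Raw difference: -177.1 − 128.0 = -305.1°.
Normalise into (−180°, 180°]: -305.1° + 360° = 54.9°.
Positive ⇒ the second point lies to the east; separation 54.9°.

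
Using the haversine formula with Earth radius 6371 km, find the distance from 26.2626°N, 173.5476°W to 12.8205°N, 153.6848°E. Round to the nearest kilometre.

3730 km

Δλ = 153.6848 − -173.5476 = 327.2324°; wrapped into (−180°, 180°]: -32.7676°.
Δφ = 12.8205 − 26.2626 = -13.4421°.
a = sin²(Δφ/2) + cos φ₁ · cos φ₂ · sin²(Δλ/2) = 0.083269.
c = 2·atan2(√a, √(1−a)) = 0.58545 rad → d = 6371·c ≈ 3729.93 km.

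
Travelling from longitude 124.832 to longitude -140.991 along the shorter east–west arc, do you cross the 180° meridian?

Naïve |-140.991 − 124.832| = 265.823° > 180°, so the shorter arc goes the other way round — across 180°.
Signed shortest Δλ = ((-140.991 − 124.832 + 180) mod 360) − 180 = 94.177°.
Going east by 94.177° from +124.832° passes through 180° before reaching -140.991°.

Yes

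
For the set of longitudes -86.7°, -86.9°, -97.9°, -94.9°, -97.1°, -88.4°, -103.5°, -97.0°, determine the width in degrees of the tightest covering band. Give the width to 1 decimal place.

Sort the longitudes: -103.5°, -97.9°, -97.1°, -97.0°, -94.9°, -88.4°, -86.9°, -86.7°.
Eastward gaps between consecutive values (wrapping around): 5.6°, 0.8°, 0.1°, 2.1°, 6.5°, 1.5°, 0.2°, 343.2°.
Largest gap = 343.2° ⇒ minimal covering band is its complement: 360° − 343.2° = 16.8°.
Band runs from -103.5° eastward to -86.7°.

16.8°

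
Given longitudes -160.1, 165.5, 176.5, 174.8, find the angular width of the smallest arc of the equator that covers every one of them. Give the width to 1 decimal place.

Sort the longitudes: -160.1°, +165.5°, +174.8°, +176.5°.
Eastward gaps between consecutive values (wrapping around): 325.6°, 9.3°, 1.7°, 23.4°.
Largest gap = 325.6° ⇒ minimal covering band is its complement: 360° − 325.6° = 34.4°.
Band runs from +165.5° eastward to -160.1°, crossing the antimeridian.

34.4°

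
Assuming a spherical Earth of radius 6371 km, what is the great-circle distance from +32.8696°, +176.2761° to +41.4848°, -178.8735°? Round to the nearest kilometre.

Δλ = -178.8735 − 176.2761 = -355.1496°; wrapped into (−180°, 180°]: 4.8504°.
Δφ = 41.4848 − 32.8696 = 8.6152°.
a = sin²(Δφ/2) + cos φ₁ · cos φ₂ · sin²(Δλ/2) = 0.006768.
c = 2·atan2(√a, √(1−a)) = 0.16473 rad → d = 6371·c ≈ 1049.47 km.

1049 km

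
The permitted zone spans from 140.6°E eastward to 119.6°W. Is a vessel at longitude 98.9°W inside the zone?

No

Band width going east from +140.6° to -119.6°: ((-119.6 − 140.6) mod 360) = 99.8°.
Offset of -98.9° east of the west edge: ((-98.9 − 140.6) mod 360) = 120.5°.
120.5° > 99.8° ⇒ outside.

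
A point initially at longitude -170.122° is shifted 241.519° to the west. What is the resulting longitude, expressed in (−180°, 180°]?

-51.641°

Start at -170.122°; shift −241.519° → -411.641°.
-411.641° lies outside (−180°, 180°]; add 360° → -51.641°.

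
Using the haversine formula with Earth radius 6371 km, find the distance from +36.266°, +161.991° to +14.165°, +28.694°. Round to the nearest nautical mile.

Δλ = 28.694 − 161.991 = -133.297°.
Δφ = 14.165 − 36.266 = -22.101°.
a = sin²(Δφ/2) + cos φ₁ · cos φ₂ · sin²(Δλ/2) = 0.695681.
c = 2·atan2(√a, √(1−a)) = 1.97291 rad → d = 6371·c ≈ 12569.39 km ≈ 6786.93 nmi.

6787 nmi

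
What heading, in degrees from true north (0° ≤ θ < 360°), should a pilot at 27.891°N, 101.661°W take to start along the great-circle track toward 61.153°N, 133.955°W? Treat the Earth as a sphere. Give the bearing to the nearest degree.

336°

Δλ = -133.955 − -101.661 = -32.294°.
θ = atan2( sin Δλ · cos φ₂ , cos φ₁ · sin φ₂ − sin φ₁ · cos φ₂ · cos Δλ )
  = atan2(-0.25777, 0.58338) = -23.838° → normalised to [0°, 360°): 336.162°.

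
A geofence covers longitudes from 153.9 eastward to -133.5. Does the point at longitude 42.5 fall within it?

Band width going east from +153.9° to -133.5°: ((-133.5 − 153.9) mod 360) = 72.6°.
Offset of +42.5° east of the west edge: ((42.5 − 153.9) mod 360) = 248.6°.
248.6° > 72.6° ⇒ outside.

No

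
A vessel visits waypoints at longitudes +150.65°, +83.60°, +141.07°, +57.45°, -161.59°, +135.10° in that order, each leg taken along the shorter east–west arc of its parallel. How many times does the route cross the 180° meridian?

2

Leg 1: +150.65° → +83.60°, shortest Δλ = -67.05° (west) — does not cross 180°.
Leg 2: +83.60° → +141.07°, shortest Δλ = 57.47° (east) — does not cross 180°.
Leg 3: +141.07° → +57.45°, shortest Δλ = -83.62° (west) — does not cross 180°.
Leg 4: +57.45° → -161.59°, shortest Δλ = 140.96° (east) — crosses 180°.
Leg 5: -161.59° → +135.10°, shortest Δλ = -63.31° (west) — crosses 180°.
Total crossings: 2.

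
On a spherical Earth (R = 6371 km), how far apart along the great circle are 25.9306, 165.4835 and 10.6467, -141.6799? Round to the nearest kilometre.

5790 km

Δλ = -141.6799 − 165.4835 = -307.1634°; wrapped into (−180°, 180°]: 52.8366°.
Δφ = 10.6467 − 25.9306 = -15.2839°.
a = sin²(Δφ/2) + cos φ₁ · cos φ₂ · sin²(Δλ/2) = 0.192645.
c = 2·atan2(√a, √(1−a)) = 0.90878 rad → d = 6371·c ≈ 5789.83 km.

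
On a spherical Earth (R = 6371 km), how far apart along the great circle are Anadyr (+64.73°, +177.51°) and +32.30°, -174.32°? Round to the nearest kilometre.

Δλ = -174.32 − 177.51 = -351.83°; wrapped into (−180°, 180°]: 8.17°.
Δφ = 32.30 − 64.73 = -32.43°.
a = sin²(Δφ/2) + cos φ₁ · cos φ₂ · sin²(Δλ/2) = 0.079807.
c = 2·atan2(√a, √(1−a)) = 0.57280 rad → d = 6371·c ≈ 3649.33 km.

3649 km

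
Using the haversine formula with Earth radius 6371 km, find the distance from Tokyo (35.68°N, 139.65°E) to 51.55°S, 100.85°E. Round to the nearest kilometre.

10410 km

Δλ = 100.85 − 139.65 = -38.80°.
Δφ = -51.55 − 35.68 = -87.23°.
a = sin²(Δφ/2) + cos φ₁ · cos φ₂ · sin²(Δλ/2) = 0.531565.
c = 2·atan2(√a, √(1−a)) = 1.63397 rad → d = 6371·c ≈ 10410.02 km.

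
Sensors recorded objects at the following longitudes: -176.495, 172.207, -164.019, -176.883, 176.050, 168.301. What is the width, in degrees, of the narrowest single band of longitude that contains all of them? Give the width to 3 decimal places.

Sort the longitudes: -176.883°, -176.495°, -164.019°, +168.301°, +172.207°, +176.050°.
Eastward gaps between consecutive values (wrapping around): 0.388°, 12.476°, 332.320°, 3.906°, 3.843°, 7.067°.
Largest gap = 332.320° ⇒ minimal covering band is its complement: 360° − 332.320° = 27.680°.
Band runs from +168.301° eastward to -164.019°, crossing the antimeridian.

27.680°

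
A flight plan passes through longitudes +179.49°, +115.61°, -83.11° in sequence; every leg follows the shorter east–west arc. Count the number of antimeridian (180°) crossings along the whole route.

Leg 1: +179.49° → +115.61°, shortest Δλ = -63.88° (west) — does not cross 180°.
Leg 2: +115.61° → -83.11°, shortest Δλ = 161.28° (east) — crosses 180°.
Total crossings: 1.

1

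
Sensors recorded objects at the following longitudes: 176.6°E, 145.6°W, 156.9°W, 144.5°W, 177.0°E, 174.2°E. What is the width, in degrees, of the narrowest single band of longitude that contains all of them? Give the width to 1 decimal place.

41.3°

Sort the longitudes: -156.9°, -145.6°, -144.5°, +174.2°, +176.6°, +177.0°.
Eastward gaps between consecutive values (wrapping around): 11.3°, 1.1°, 318.7°, 2.4°, 0.4°, 26.1°.
Largest gap = 318.7° ⇒ minimal covering band is its complement: 360° − 318.7° = 41.3°.
Band runs from +174.2° eastward to -144.5°, crossing the antimeridian.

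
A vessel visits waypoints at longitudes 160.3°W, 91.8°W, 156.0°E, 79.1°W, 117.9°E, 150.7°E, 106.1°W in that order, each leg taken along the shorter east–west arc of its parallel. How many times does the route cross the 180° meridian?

4

Leg 1: -160.3° → -91.8°, shortest Δλ = 68.5° (east) — does not cross 180°.
Leg 2: -91.8° → +156.0°, shortest Δλ = -112.2° (west) — crosses 180°.
Leg 3: +156.0° → -79.1°, shortest Δλ = 124.9° (east) — crosses 180°.
Leg 4: -79.1° → +117.9°, shortest Δλ = -163.0° (west) — crosses 180°.
Leg 5: +117.9° → +150.7°, shortest Δλ = 32.8° (east) — does not cross 180°.
Leg 6: +150.7° → -106.1°, shortest Δλ = 103.2° (east) — crosses 180°.
Total crossings: 4.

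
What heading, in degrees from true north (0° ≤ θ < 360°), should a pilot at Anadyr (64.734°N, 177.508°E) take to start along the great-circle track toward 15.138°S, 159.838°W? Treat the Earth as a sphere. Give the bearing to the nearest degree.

158°

Δλ = -159.838 − 177.508 = -337.346°; wrapped into (−180°, 180°]: 22.654°.
θ = atan2( sin Δλ · cos φ₂ , cos φ₁ · sin φ₂ − sin φ₁ · cos φ₂ · cos Δλ )
  = atan2(0.37180, -0.91707) = 157.931° → normalised to [0°, 360°): 157.931°.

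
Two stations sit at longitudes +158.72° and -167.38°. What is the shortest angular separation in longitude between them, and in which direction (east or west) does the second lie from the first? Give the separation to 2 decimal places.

Raw difference: -167.38 − 158.72 = -326.1°.
Normalise into (−180°, 180°]: -326.1° + 360° = 33.9°.
Positive ⇒ the second point lies to the east; separation 33.90°.

33.90° east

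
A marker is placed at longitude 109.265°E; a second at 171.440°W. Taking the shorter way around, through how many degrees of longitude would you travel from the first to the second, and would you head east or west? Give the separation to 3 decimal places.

Raw difference: -171.440 − 109.265 = -280.705°.
Normalise into (−180°, 180°]: -280.705° + 360° = 79.295°.
Positive ⇒ the second point lies to the east; separation 79.295°.

79.295° east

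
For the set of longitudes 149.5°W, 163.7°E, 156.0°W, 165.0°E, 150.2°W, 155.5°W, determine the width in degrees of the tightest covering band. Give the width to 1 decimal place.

46.8°

Sort the longitudes: -156.0°, -155.5°, -150.2°, -149.5°, +163.7°, +165.0°.
Eastward gaps between consecutive values (wrapping around): 0.5°, 5.3°, 0.7°, 313.2°, 1.3°, 39.0°.
Largest gap = 313.2° ⇒ minimal covering band is its complement: 360° − 313.2° = 46.8°.
Band runs from +163.7° eastward to -149.5°, crossing the antimeridian.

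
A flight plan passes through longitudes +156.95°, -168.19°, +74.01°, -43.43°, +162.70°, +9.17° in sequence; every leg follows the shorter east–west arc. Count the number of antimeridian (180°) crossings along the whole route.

3

Leg 1: +156.95° → -168.19°, shortest Δλ = 34.86° (east) — crosses 180°.
Leg 2: -168.19° → +74.01°, shortest Δλ = -117.8° (west) — crosses 180°.
Leg 3: +74.01° → -43.43°, shortest Δλ = -117.44° (west) — does not cross 180°.
Leg 4: -43.43° → +162.70°, shortest Δλ = -153.87° (west) — crosses 180°.
Leg 5: +162.70° → +9.17°, shortest Δλ = -153.53° (west) — does not cross 180°.
Total crossings: 3.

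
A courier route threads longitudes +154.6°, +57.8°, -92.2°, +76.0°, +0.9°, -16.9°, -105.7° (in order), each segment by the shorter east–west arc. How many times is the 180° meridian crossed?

0

Leg 1: +154.6° → +57.8°, shortest Δλ = -96.8° (west) — does not cross 180°.
Leg 2: +57.8° → -92.2°, shortest Δλ = -150.0° (west) — does not cross 180°.
Leg 3: -92.2° → +76.0°, shortest Δλ = 168.2° (east) — does not cross 180°.
Leg 4: +76.0° → +0.9°, shortest Δλ = -75.1° (west) — does not cross 180°.
Leg 5: +0.9° → -16.9°, shortest Δλ = -17.8° (west) — does not cross 180°.
Leg 6: -16.9° → -105.7°, shortest Δλ = -88.8° (west) — does not cross 180°.
Total crossings: 0.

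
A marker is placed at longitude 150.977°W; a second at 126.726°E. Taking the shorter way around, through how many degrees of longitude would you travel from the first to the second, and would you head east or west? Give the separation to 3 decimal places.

Raw difference: 126.726 − -150.977 = 277.703°.
Normalise into (−180°, 180°]: 277.703° − 360° = -82.297°.
Negative ⇒ the second point lies to the west; separation 82.297°.

82.297° west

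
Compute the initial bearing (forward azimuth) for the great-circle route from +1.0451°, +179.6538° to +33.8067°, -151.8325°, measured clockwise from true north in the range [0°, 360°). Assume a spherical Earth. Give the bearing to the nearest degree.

36°

Δλ = -151.8325 − 179.6538 = -331.4863°; wrapped into (−180°, 180°]: 28.5137°.
θ = atan2( sin Δλ · cos φ₂ , cos φ₁ · sin φ₂ − sin φ₁ · cos φ₂ · cos Δλ )
  = atan2(0.39666, 0.54298) = 36.149° → normalised to [0°, 360°): 36.149°.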